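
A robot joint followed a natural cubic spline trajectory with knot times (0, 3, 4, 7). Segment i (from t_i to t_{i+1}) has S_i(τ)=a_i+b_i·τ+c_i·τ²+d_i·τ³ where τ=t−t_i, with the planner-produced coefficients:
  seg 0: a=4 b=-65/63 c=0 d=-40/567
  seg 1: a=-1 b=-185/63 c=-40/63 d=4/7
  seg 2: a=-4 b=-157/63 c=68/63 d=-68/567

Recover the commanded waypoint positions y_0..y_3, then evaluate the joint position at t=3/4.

y_0 = S_0(0) = a_0 = 4
y_1 = S_1(0) = a_1 = -1
y_2 = S_2(0) = a_2 = -4
y_3 = S_2(3) = -5
t_q=3/4 is in segment 0 (τ=3/4); S_0(τ)=179/56

y_0=4 y_1=-1 y_2=-4 y_3=-5
S(3/4) = 179/56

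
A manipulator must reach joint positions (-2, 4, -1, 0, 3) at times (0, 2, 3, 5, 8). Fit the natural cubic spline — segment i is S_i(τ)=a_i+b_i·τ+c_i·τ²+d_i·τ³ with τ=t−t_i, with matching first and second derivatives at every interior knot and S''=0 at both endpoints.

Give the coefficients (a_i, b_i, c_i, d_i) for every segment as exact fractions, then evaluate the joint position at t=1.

  seg 0: a=-2 b=991/163 c=0 d=-251/326
  seg 1: a=4 b=-515/163 c=-753/163 d=453/163
  seg 2: a=-1 b=-662/163 c=606/163 d=-937/1304
  seg 3: a=0 b=713/326 c=-387/652 d=43/652
S(1) = 1079/326

Δ: Δ0=3, Δ1=-5, Δ2=1/2, Δ3=1
row 1: diag=6, rhs=-48; c'=1/6, d'=-8
row 2: denom=6−1·1/6=35/6; d'=(33−1·-8)/(35/6)=246/35
row 3: denom=10−2·12/35=326/35; d'=(3−2·246/35)/(326/35)=-387/326
back: M3=-387/326
back: M2=246/35−12/35·-387/326=1212/163
back: M1=-8−1/6·1212/163=-1506/163
M: M0=0, M1=-1506/163, M2=1212/163, M3=-387/326, M4=0
seg 0: a=-2, c=M0/2=0, d=(M1−M0)/(6·2)=-251/326, b=Δ0−h0·(2M0+M1)/6=991/163
seg 1: a=4, c=M1/2=-753/163, d=(M2−M1)/(6·1)=453/163, b=Δ1−h1·(2M1+M2)/6=-515/163
seg 2: a=-1, c=M2/2=606/163, d=(M3−M2)/(6·2)=-937/1304, b=Δ2−h2·(2M2+M3)/6=-662/163
seg 3: a=0, c=M3/2=-387/652, d=(M4−M3)/(6·3)=43/652, b=Δ3−h3·(2M3+M4)/6=713/326
t_q=1 → seg 0, τ=1; S=-2+991/163·τ+0·τ²+-251/326·τ³=1079/326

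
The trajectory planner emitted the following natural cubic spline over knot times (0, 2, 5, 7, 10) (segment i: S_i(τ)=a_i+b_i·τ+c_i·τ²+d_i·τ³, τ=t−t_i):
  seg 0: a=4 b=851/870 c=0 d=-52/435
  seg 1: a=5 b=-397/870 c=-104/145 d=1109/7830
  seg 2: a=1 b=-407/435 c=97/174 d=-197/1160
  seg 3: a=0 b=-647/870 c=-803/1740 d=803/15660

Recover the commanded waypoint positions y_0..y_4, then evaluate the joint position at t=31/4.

y_0 = S_0(0) = a_0 = 4
y_1 = S_1(0) = a_1 = 5
y_2 = S_2(0) = a_2 = 1
y_3 = S_3(0) = a_3 = 0
y_4 = S_3(3) = -5
t_q=31/4 is in segment 3 (τ=3/4); S_3(τ)=-29537/37120

y_0=4 y_1=5 y_2=1 y_3=0 y_4=-5
S(31/4) = -29537/37120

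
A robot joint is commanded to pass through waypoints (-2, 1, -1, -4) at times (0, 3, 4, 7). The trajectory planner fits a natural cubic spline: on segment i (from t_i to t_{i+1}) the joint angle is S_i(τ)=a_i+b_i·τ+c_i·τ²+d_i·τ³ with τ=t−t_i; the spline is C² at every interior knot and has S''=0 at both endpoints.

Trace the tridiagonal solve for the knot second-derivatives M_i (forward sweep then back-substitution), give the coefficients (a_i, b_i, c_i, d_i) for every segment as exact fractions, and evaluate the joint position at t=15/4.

Δ: Δ0=1, Δ1=-2, Δ2=-1
row 1: diag=8, rhs=-18; c'=1/8, d'=-9/4
row 2: denom=8−1·1/8=63/8; d'=(6−1·-9/4)/(63/8)=22/21
back: M2=22/21
back: M1=-9/4−1/8·22/21=-50/21
M: M0=0, M1=-50/21, M2=22/21, M3=0
seg 0: a=-2, c=M0/2=0, d=(M1−M0)/(6·3)=-25/189, b=Δ0−h0·(2M0+M1)/6=46/21
seg 1: a=1, c=M1/2=-25/21, d=(M2−M1)/(6·1)=4/7, b=Δ1−h1·(2M1+M2)/6=-29/21
seg 2: a=-1, c=M2/2=11/21, d=(M3−M2)/(6·3)=-11/189, b=Δ2−h2·(2M2+M3)/6=-43/21
t_q=15/4 → seg 1, τ=3/4; S=1+-29/21·τ+-25/21·τ²+4/7·τ³=-13/28

  seg 0: a=-2 b=46/21 c=0 d=-25/189
  seg 1: a=1 b=-29/21 c=-25/21 d=4/7
  seg 2: a=-1 b=-43/21 c=11/21 d=-11/189
S(15/4) = -13/28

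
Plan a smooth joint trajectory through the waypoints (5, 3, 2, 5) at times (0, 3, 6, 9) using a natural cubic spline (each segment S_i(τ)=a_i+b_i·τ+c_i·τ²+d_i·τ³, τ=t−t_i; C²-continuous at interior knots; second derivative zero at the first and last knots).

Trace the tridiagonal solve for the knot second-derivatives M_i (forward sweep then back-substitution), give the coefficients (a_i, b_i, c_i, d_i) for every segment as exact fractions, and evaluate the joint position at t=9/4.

  seg 0: a=5 b=-2/3 c=0 d=0
  seg 1: a=3 b=-2/3 c=0 d=1/27
  seg 2: a=2 b=1/3 c=1/3 d=-1/27
S(9/4) = 7/2

Δ: Δ0=-2/3, Δ1=-1/3, Δ2=1
row 1: diag=12, rhs=2; c'=1/4, d'=1/6
row 2: denom=12−3·1/4=45/4; d'=(8−3·1/6)/(45/4)=2/3
back: M2=2/3
back: M1=1/6−1/4·2/3=0
M: M0=0, M1=0, M2=2/3, M3=0
seg 0: a=5, c=M0/2=0, d=(M1−M0)/(6·3)=0, b=Δ0−h0·(2M0+M1)/6=-2/3
seg 1: a=3, c=M1/2=0, d=(M2−M1)/(6·3)=1/27, b=Δ1−h1·(2M1+M2)/6=-2/3
seg 2: a=2, c=M2/2=1/3, d=(M3−M2)/(6·3)=-1/27, b=Δ2−h2·(2M2+M3)/6=1/3
t_q=9/4 → seg 0, τ=9/4; S=5+-2/3·τ+0·τ²+0·τ³=7/2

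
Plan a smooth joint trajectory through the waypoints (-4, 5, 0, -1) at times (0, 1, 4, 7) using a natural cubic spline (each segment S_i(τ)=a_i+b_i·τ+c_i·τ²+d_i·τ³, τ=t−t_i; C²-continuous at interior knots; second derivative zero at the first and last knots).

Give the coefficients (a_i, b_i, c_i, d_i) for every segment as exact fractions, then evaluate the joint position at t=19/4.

  seg 0: a=-4 b=305/29 c=0 d=-44/29
  seg 1: a=5 b=173/29 c=-132/29 d=524/783
  seg 2: a=0 b=-95/29 c=128/87 d=-128/783
S(19/4) = -197/116

Δ: Δ0=9, Δ1=-5/3, Δ2=-1/3
row 1: diag=8, rhs=-64; c'=3/8, d'=-8
row 2: denom=12−3·3/8=87/8; d'=(8−3·-8)/(87/8)=256/87
back: M2=256/87
back: M1=-8−3/8·256/87=-264/29
M: M0=0, M1=-264/29, M2=256/87, M3=0
seg 0: a=-4, c=M0/2=0, d=(M1−M0)/(6·1)=-44/29, b=Δ0−h0·(2M0+M1)/6=305/29
seg 1: a=5, c=M1/2=-132/29, d=(M2−M1)/(6·3)=524/783, b=Δ1−h1·(2M1+M2)/6=173/29
seg 2: a=0, c=M2/2=128/87, d=(M3−M2)/(6·3)=-128/783, b=Δ2−h2·(2M2+M3)/6=-95/29
t_q=19/4 → seg 2, τ=3/4; S=0+-95/29·τ+128/87·τ²+-128/783·τ³=-197/116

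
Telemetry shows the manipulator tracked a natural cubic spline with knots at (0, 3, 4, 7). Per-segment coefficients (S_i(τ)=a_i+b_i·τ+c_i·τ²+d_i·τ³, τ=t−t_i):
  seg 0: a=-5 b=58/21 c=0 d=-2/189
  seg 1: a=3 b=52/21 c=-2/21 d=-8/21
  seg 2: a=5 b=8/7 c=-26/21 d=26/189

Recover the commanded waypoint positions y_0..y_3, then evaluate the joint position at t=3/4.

y_0 = S_0(0) = a_0 = -5
y_1 = S_1(0) = a_1 = 3
y_2 = S_2(0) = a_2 = 5
y_3 = S_2(3) = 1
t_q=3/4 is in segment 0 (τ=3/4); S_0(τ)=-657/224

y_0=-5 y_1=3 y_2=5 y_3=1
S(3/4) = -657/224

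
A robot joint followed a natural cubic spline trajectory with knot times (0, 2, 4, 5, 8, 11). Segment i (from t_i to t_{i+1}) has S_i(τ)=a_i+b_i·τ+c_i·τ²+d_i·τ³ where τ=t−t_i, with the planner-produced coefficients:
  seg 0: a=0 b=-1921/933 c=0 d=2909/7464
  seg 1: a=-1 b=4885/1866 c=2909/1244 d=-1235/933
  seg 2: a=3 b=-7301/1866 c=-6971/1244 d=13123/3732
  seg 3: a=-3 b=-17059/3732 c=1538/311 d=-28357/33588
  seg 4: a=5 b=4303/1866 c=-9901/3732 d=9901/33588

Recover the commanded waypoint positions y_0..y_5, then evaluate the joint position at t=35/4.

y_0 = S_0(0) = a_0 = 0
y_1 = S_1(0) = a_1 = -1
y_2 = S_2(0) = a_2 = 3
y_3 = S_3(0) = a_3 = -3
y_4 = S_4(0) = a_4 = 5
y_5 = S_4(3) = -4
t_q=35/4 is in segment 4 (τ=3/4); S_4(τ)=426865/79616

y_0=0 y_1=-1 y_2=3 y_3=-3 y_4=5 y_5=-4
S(35/4) = 426865/79616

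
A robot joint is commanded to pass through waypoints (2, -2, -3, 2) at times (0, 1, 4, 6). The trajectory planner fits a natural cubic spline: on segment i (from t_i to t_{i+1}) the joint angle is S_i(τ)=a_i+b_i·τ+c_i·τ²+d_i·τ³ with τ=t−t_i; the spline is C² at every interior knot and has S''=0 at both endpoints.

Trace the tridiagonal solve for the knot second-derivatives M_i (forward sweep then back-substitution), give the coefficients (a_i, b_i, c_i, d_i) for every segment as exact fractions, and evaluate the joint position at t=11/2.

  seg 0: a=2 b=-1873/426 c=0 d=169/426
  seg 1: a=-2 b=-683/213 c=169/142 d=-11/142
  seg 2: a=-3 b=785/426 c=35/71 d=-35/426
S(11/2) = 677/1136

Δ: Δ0=-4, Δ1=-1/3, Δ2=5/2
row 1: diag=8, rhs=22; c'=3/8, d'=11/4
row 2: denom=10−3·3/8=71/8; d'=(17−3·11/4)/(71/8)=70/71
back: M2=70/71
back: M1=11/4−3/8·70/71=169/71
M: M0=0, M1=169/71, M2=70/71, M3=0
seg 0: a=2, c=M0/2=0, d=(M1−M0)/(6·1)=169/426, b=Δ0−h0·(2M0+M1)/6=-1873/426
seg 1: a=-2, c=M1/2=169/142, d=(M2−M1)/(6·3)=-11/142, b=Δ1−h1·(2M1+M2)/6=-683/213
seg 2: a=-3, c=M2/2=35/71, d=(M3−M2)/(6·2)=-35/426, b=Δ2−h2·(2M2+M3)/6=785/426
t_q=11/2 → seg 2, τ=3/2; S=-3+785/426·τ+35/71·τ²+-35/426·τ³=677/1136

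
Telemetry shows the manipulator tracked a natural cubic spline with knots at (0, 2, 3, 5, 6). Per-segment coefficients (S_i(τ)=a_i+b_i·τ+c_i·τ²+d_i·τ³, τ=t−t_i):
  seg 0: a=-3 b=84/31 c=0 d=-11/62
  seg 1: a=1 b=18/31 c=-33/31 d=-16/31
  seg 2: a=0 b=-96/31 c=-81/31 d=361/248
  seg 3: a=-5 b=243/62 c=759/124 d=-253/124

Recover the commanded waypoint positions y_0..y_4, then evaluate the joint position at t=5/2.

y_0 = S_0(0) = a_0 = -3
y_1 = S_1(0) = a_1 = 1
y_2 = S_2(0) = a_2 = 0
y_3 = S_3(0) = a_3 = -5
y_4 = S_3(1) = 3
t_q=5/2 is in segment 1 (τ=1/2); S_1(τ)=119/124

y_0=-3 y_1=1 y_2=0 y_3=-5 y_4=3
S(5/2) = 119/124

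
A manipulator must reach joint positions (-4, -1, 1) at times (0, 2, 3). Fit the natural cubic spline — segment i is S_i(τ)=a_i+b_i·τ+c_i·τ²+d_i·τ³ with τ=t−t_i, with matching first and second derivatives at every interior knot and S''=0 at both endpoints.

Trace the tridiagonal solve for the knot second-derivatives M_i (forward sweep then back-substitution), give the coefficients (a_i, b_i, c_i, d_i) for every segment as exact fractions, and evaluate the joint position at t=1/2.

Δ: Δ0=3/2, Δ1=2
row 1: diag=6, rhs=3; c'=1/6, d'=1/2
back: M1=1/2
M: M0=0, M1=1/2, M2=0
seg 0: a=-4, c=M0/2=0, d=(M1−M0)/(6·2)=1/24, b=Δ0−h0·(2M0+M1)/6=4/3
seg 1: a=-1, c=M1/2=1/4, d=(M2−M1)/(6·1)=-1/12, b=Δ1−h1·(2M1+M2)/6=11/6
t_q=1/2 → seg 0, τ=1/2; S=-4+4/3·τ+0·τ²+1/24·τ³=-213/64

  seg 0: a=-4 b=4/3 c=0 d=1/24
  seg 1: a=-1 b=11/6 c=1/4 d=-1/12
S(1/2) = -213/64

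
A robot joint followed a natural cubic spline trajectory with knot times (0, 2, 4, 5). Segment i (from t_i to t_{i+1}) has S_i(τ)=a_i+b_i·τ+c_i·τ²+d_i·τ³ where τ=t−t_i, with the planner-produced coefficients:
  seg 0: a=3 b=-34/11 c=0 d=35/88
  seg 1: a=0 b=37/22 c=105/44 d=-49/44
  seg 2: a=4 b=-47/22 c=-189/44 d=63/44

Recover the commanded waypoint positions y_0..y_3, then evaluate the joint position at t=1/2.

y_0 = S_0(0) = a_0 = 3
y_1 = S_1(0) = a_1 = 0
y_2 = S_2(0) = a_2 = 4
y_3 = S_2(1) = -1
t_q=1/2 is in segment 0 (τ=1/2); S_0(τ)=1059/704

y_0=3 y_1=0 y_2=4 y_3=-1
S(1/2) = 1059/704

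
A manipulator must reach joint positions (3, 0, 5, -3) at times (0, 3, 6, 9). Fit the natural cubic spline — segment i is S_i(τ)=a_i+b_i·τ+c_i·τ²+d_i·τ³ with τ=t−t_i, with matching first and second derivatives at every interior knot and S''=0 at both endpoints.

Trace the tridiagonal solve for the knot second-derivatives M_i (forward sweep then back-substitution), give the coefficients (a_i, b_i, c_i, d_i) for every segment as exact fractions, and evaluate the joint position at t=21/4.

Δ: Δ0=-1, Δ1=5/3, Δ2=-8/3
row 1: diag=12, rhs=16; c'=1/4, d'=4/3
row 2: denom=12−3·1/4=45/4; d'=(-26−3·4/3)/(45/4)=-8/3
back: M2=-8/3
back: M1=4/3−1/4·-8/3=2
M: M0=0, M1=2, M2=-8/3, M3=0
seg 0: a=3, c=M0/2=0, d=(M1−M0)/(6·3)=1/9, b=Δ0−h0·(2M0+M1)/6=-2
seg 1: a=0, c=M1/2=1, d=(M2−M1)/(6·3)=-7/27, b=Δ1−h1·(2M1+M2)/6=1
seg 2: a=5, c=M2/2=-4/3, d=(M3−M2)/(6·3)=4/27, b=Δ2−h2·(2M2+M3)/6=0
t_q=21/4 → seg 1, τ=9/4; S=0+1·τ+1·τ²+-7/27·τ³=279/64

  seg 0: a=3 b=-2 c=0 d=1/9
  seg 1: a=0 b=1 c=1 d=-7/27
  seg 2: a=5 b=0 c=-4/3 d=4/27
S(21/4) = 279/64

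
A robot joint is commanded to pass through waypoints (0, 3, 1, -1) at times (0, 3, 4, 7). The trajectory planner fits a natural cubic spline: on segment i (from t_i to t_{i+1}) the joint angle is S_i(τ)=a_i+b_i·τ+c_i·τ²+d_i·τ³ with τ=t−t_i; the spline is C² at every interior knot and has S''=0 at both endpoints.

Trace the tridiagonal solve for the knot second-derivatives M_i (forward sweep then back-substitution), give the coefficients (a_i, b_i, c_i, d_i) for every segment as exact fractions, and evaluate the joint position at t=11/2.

  seg 0: a=0 b=139/63 c=0 d=-76/567
  seg 1: a=3 b=-89/63 c=-76/63 d=13/21
  seg 2: a=1 b=-124/63 c=41/63 d=-41/567
S(11/2) = -41/56

Δ: Δ0=1, Δ1=-2, Δ2=-2/3
row 1: diag=8, rhs=-18; c'=1/8, d'=-9/4
row 2: denom=8−1·1/8=63/8; d'=(8−1·-9/4)/(63/8)=82/63
back: M2=82/63
back: M1=-9/4−1/8·82/63=-152/63
M: M0=0, M1=-152/63, M2=82/63, M3=0
seg 0: a=0, c=M0/2=0, d=(M1−M0)/(6·3)=-76/567, b=Δ0−h0·(2M0+M1)/6=139/63
seg 1: a=3, c=M1/2=-76/63, d=(M2−M1)/(6·1)=13/21, b=Δ1−h1·(2M1+M2)/6=-89/63
seg 2: a=1, c=M2/2=41/63, d=(M3−M2)/(6·3)=-41/567, b=Δ2−h2·(2M2+M3)/6=-124/63
t_q=11/2 → seg 2, τ=3/2; S=1+-124/63·τ+41/63·τ²+-41/567·τ³=-41/56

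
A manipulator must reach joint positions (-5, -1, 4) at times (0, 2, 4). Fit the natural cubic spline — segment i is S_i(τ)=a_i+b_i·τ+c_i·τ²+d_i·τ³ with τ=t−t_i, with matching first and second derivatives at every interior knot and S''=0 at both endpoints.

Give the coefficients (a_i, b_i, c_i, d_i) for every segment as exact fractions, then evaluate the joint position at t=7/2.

Δ: Δ0=2, Δ1=5/2
row 1: diag=8, rhs=3; c'=1/4, d'=3/8
back: M1=3/8
M: M0=0, M1=3/8, M2=0
seg 0: a=-5, c=M0/2=0, d=(M1−M0)/(6·2)=1/32, b=Δ0−h0·(2M0+M1)/6=15/8
seg 1: a=-1, c=M1/2=3/16, d=(M2−M1)/(6·2)=-1/32, b=Δ1−h1·(2M1+M2)/6=9/4
t_q=7/2 → seg 1, τ=3/2; S=-1+9/4·τ+3/16·τ²+-1/32·τ³=689/256

  seg 0: a=-5 b=15/8 c=0 d=1/32
  seg 1: a=-1 b=9/4 c=3/16 d=-1/32
S(7/2) = 689/256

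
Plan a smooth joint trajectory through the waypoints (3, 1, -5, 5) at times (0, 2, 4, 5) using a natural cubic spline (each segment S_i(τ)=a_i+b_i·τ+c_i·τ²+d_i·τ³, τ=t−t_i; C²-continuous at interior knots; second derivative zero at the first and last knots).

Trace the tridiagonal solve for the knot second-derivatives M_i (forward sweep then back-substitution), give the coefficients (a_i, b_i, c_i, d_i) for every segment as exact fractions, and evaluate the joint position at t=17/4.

Δ: Δ0=-1, Δ1=-3, Δ2=10
row 1: diag=8, rhs=-12; c'=1/4, d'=-3/2
row 2: denom=6−2·1/4=11/2; d'=(78−2·-3/2)/(11/2)=162/11
back: M2=162/11
back: M1=-3/2−1/4·162/11=-57/11
M: M0=0, M1=-57/11, M2=162/11, M3=0
seg 0: a=3, c=M0/2=0, d=(M1−M0)/(6·2)=-19/44, b=Δ0−h0·(2M0+M1)/6=8/11
seg 1: a=1, c=M1/2=-57/22, d=(M2−M1)/(6·2)=73/44, b=Δ1−h1·(2M1+M2)/6=-49/11
seg 2: a=-5, c=M2/2=81/11, d=(M3−M2)/(6·1)=-27/11, b=Δ2−h2·(2M2+M3)/6=56/11
t_q=17/4 → seg 2, τ=1/4; S=-5+56/11·τ+81/11·τ²+-27/11·τ³=-2327/704

  seg 0: a=3 b=8/11 c=0 d=-19/44
  seg 1: a=1 b=-49/11 c=-57/22 d=73/44
  seg 2: a=-5 b=56/11 c=81/11 d=-27/11
S(17/4) = -2327/704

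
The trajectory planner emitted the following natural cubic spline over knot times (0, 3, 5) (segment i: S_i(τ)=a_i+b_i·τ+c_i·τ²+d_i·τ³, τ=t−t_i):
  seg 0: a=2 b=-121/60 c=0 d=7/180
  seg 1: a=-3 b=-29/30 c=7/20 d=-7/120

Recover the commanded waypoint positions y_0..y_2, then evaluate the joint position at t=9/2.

y_0 = S_0(0) = a_0 = 2
y_1 = S_1(0) = a_1 = -3
y_2 = S_1(2) = -4
t_q=9/2 is in segment 1 (τ=3/2); S_1(τ)=-247/64

y_0=2 y_1=-3 y_2=-4
S(9/2) = -247/64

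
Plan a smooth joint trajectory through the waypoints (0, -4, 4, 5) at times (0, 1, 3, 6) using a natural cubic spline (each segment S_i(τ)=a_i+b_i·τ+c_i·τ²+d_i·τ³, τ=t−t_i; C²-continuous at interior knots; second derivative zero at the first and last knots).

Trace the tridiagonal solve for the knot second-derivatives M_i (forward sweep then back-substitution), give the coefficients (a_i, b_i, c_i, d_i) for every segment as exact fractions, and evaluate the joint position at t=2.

Δ: Δ0=-4, Δ1=4, Δ2=1/3
row 1: diag=6, rhs=48; c'=1/3, d'=8
row 2: denom=10−2·1/3=28/3; d'=(-22−2·8)/(28/3)=-57/14
back: M2=-57/14
back: M1=8−1/3·-57/14=131/14
M: M0=0, M1=131/14, M2=-57/14, M3=0
seg 0: a=0, c=M0/2=0, d=(M1−M0)/(6·1)=131/84, b=Δ0−h0·(2M0+M1)/6=-467/84
seg 1: a=-4, c=M1/2=131/28, d=(M2−M1)/(6·2)=-47/42, b=Δ1−h1·(2M1+M2)/6=-37/42
seg 2: a=4, c=M2/2=-57/28, d=(M3−M2)/(6·3)=19/84, b=Δ2−h2·(2M2+M3)/6=185/42
t_q=2 → seg 1, τ=1; S=-4+-37/42·τ+131/28·τ²+-47/42·τ³=-37/28

  seg 0: a=0 b=-467/84 c=0 d=131/84
  seg 1: a=-4 b=-37/42 c=131/28 d=-47/42
  seg 2: a=4 b=185/42 c=-57/28 d=19/84
S(2) = -37/28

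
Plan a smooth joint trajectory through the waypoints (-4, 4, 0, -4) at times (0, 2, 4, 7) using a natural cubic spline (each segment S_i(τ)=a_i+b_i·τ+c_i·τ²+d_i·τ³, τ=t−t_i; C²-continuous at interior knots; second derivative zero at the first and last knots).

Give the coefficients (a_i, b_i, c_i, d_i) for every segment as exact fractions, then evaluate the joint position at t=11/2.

Δ: Δ0=4, Δ1=-2, Δ2=-4/3
row 1: diag=8, rhs=-36; c'=1/4, d'=-9/2
row 2: denom=10−2·1/4=19/2; d'=(4−2·-9/2)/(19/2)=26/19
back: M2=26/19
back: M1=-9/2−1/4·26/19=-92/19
M: M0=0, M1=-92/19, M2=26/19, M3=0
seg 0: a=-4, c=M0/2=0, d=(M1−M0)/(6·2)=-23/57, b=Δ0−h0·(2M0+M1)/6=320/57
seg 1: a=4, c=M1/2=-46/19, d=(M2−M1)/(6·2)=59/114, b=Δ1−h1·(2M1+M2)/6=44/57
seg 2: a=0, c=M2/2=13/19, d=(M3−M2)/(6·3)=-13/171, b=Δ2−h2·(2M2+M3)/6=-154/57
t_q=11/2 → seg 2, τ=3/2; S=0+-154/57·τ+13/19·τ²+-13/171·τ³=-421/152

  seg 0: a=-4 b=320/57 c=0 d=-23/57
  seg 1: a=4 b=44/57 c=-46/19 d=59/114
  seg 2: a=0 b=-154/57 c=13/19 d=-13/171
S(11/2) = -421/152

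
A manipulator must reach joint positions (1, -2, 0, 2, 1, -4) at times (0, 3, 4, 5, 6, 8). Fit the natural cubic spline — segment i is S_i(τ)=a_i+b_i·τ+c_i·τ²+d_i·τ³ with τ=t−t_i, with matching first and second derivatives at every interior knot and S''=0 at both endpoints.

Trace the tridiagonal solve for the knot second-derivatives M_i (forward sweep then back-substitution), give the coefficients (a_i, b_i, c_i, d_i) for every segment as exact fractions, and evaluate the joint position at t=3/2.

  seg 0: a=1 b=-397/190 c=0 d=23/190
  seg 1: a=-2 b=112/95 c=207/190 d=-51/190
  seg 2: a=0 b=97/38 c=27/95 d=-159/190
  seg 3: a=2 b=58/95 c=-423/190 d=117/190
  seg 4: a=1 b=-379/190 c=-36/95 d=6/95
S(3/2) = -2623/1520

Δ: Δ0=-1, Δ1=2, Δ2=2, Δ3=-1, Δ4=-5/2
row 1: diag=8, rhs=18; c'=1/8, d'=9/4
row 2: denom=4−1·1/8=31/8; d'=(0−1·9/4)/(31/8)=-18/31
row 3: denom=4−1·8/31=116/31; d'=(-18−1·-18/31)/(116/31)=-135/29
row 4: denom=6−1·31/116=665/116; d'=(-9−1·-135/29)/(665/116)=-72/95
back: M4=-72/95
back: M3=-135/29−31/116·-72/95=-423/95
back: M2=-18/31−8/31·-423/95=54/95
back: M1=9/4−1/8·54/95=207/95
M: M0=0, M1=207/95, M2=54/95, M3=-423/95, M4=-72/95, M5=0
seg 0: a=1, c=M0/2=0, d=(M1−M0)/(6·3)=23/190, b=Δ0−h0·(2M0+M1)/6=-397/190
seg 1: a=-2, c=M1/2=207/190, d=(M2−M1)/(6·1)=-51/190, b=Δ1−h1·(2M1+M2)/6=112/95
seg 2: a=0, c=M2/2=27/95, d=(M3−M2)/(6·1)=-159/190, b=Δ2−h2·(2M2+M3)/6=97/38
seg 3: a=2, c=M3/2=-423/190, d=(M4−M3)/(6·1)=117/190, b=Δ3−h3·(2M3+M4)/6=58/95
seg 4: a=1, c=M4/2=-36/95, d=(M5−M4)/(6·2)=6/95, b=Δ4−h4·(2M4+M5)/6=-379/190
t_q=3/2 → seg 0, τ=3/2; S=1+-397/190·τ+0·τ²+23/190·τ³=-2623/1520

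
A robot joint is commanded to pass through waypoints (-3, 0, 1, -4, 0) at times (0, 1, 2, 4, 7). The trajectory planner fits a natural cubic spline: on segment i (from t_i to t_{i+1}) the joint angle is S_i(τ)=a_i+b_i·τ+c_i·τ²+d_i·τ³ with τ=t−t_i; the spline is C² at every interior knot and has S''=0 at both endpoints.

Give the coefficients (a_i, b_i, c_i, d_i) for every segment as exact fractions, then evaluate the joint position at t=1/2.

Δ: Δ0=3, Δ1=1, Δ2=-5/2, Δ3=4/3
row 1: diag=4, rhs=-12; c'=1/4, d'=-3
row 2: denom=6−1·1/4=23/4; d'=(-21−1·-3)/(23/4)=-72/23
row 3: denom=10−2·8/23=214/23; d'=(23−2·-72/23)/(214/23)=673/214
back: M3=673/214
back: M2=-72/23−8/23·673/214=-452/107
back: M1=-3−1/4·-452/107=-208/107
M: M0=0, M1=-208/107, M2=-452/107, M3=673/214, M4=0
seg 0: a=-3, c=M0/2=0, d=(M1−M0)/(6·1)=-104/321, b=Δ0−h0·(2M0+M1)/6=1067/321
seg 1: a=0, c=M1/2=-104/107, d=(M2−M1)/(6·1)=-122/321, b=Δ1−h1·(2M1+M2)/6=755/321
seg 2: a=1, c=M2/2=-226/107, d=(M3−M2)/(6·2)=1577/2568, b=Δ2−h2·(2M2+M3)/6=-235/321
seg 3: a=-4, c=M3/2=673/428, d=(M4−M3)/(6·3)=-673/3852, b=Δ3−h3·(2M3+M4)/6=-1163/642
t_q=1/2 → seg 0, τ=1/2; S=-3+1067/321·τ+0·τ²+-104/321·τ³=-295/214

  seg 0: a=-3 b=1067/321 c=0 d=-104/321
  seg 1: a=0 b=755/321 c=-104/107 d=-122/321
  seg 2: a=1 b=-235/321 c=-226/107 d=1577/2568
  seg 3: a=-4 b=-1163/642 c=673/428 d=-673/3852
S(1/2) = -295/214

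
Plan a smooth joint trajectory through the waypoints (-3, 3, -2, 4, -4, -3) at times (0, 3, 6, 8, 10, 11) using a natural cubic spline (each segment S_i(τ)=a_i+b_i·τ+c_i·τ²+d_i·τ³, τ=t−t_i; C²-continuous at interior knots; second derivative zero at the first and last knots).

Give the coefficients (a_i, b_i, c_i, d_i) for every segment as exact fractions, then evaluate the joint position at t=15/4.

  seg 0: a=-3 b=4138/1149 c=0 d=-1840/10341
  seg 1: a=3 b=-1382/1149 c=-1840/1149 d=4987/10341
  seg 2: a=-2 b=2539/1149 c=1049/383 d=-2693/2298
  seg 3: a=4 b=-1031/1149 c=-1644/383 d=6299/4596
  seg 4: a=-4 b=-1862/1149 c=3011/766 d=-3011/2298
S(15/4) = 34331/24512

Δ: Δ0=2, Δ1=-5/3, Δ2=3, Δ3=-4, Δ4=1
row 1: diag=12, rhs=-22; c'=1/4, d'=-11/6
row 2: denom=10−3·1/4=37/4; d'=(28−3·-11/6)/(37/4)=134/37
row 3: denom=8−2·8/37=280/37; d'=(-42−2·134/37)/(280/37)=-911/140
row 4: denom=6−2·37/140=383/70; d'=(30−2·-911/140)/(383/70)=3011/383
back: M4=3011/383
back: M3=-911/140−37/140·3011/383=-3288/383
back: M2=134/37−8/37·-3288/383=2098/383
back: M1=-11/6−1/4·2098/383=-3680/1149
M: M0=0, M1=-3680/1149, M2=2098/383, M3=-3288/383, M4=3011/383, M5=0
seg 0: a=-3, c=M0/2=0, d=(M1−M0)/(6·3)=-1840/10341, b=Δ0−h0·(2M0+M1)/6=4138/1149
seg 1: a=3, c=M1/2=-1840/1149, d=(M2−M1)/(6·3)=4987/10341, b=Δ1−h1·(2M1+M2)/6=-1382/1149
seg 2: a=-2, c=M2/2=1049/383, d=(M3−M2)/(6·2)=-2693/2298, b=Δ2−h2·(2M2+M3)/6=2539/1149
seg 3: a=4, c=M3/2=-1644/383, d=(M4−M3)/(6·2)=6299/4596, b=Δ3−h3·(2M3+M4)/6=-1031/1149
seg 4: a=-4, c=M4/2=3011/766, d=(M5−M4)/(6·1)=-3011/2298, b=Δ4−h4·(2M4+M5)/6=-1862/1149
t_q=15/4 → seg 1, τ=3/4; S=3+-1382/1149·τ+-1840/1149·τ²+4987/10341·τ³=34331/24512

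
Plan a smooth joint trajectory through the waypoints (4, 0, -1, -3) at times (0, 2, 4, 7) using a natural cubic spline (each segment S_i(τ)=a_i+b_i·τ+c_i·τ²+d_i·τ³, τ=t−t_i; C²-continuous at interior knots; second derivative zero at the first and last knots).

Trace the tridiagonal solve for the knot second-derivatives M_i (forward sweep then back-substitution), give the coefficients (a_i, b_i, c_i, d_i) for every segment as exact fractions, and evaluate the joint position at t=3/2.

Δ: Δ0=-2, Δ1=-1/2, Δ2=-2/3
row 1: diag=8, rhs=9; c'=1/4, d'=9/8
row 2: denom=10−2·1/4=19/2; d'=(-1−2·9/8)/(19/2)=-13/38
back: M2=-13/38
back: M1=9/8−1/4·-13/38=23/19
M: M0=0, M1=23/19, M2=-13/38, M3=0
seg 0: a=4, c=M0/2=0, d=(M1−M0)/(6·2)=23/228, b=Δ0−h0·(2M0+M1)/6=-137/57
seg 1: a=0, c=M1/2=23/38, d=(M2−M1)/(6·2)=-59/456, b=Δ1−h1·(2M1+M2)/6=-68/57
seg 2: a=-1, c=M2/2=-13/76, d=(M3−M2)/(6·3)=13/684, b=Δ2−h2·(2M2+M3)/6=-37/114
t_q=3/2 → seg 0, τ=3/2; S=4+-137/57·τ+0·τ²+23/228·τ³=447/608

  seg 0: a=4 b=-137/57 c=0 d=23/228
  seg 1: a=0 b=-68/57 c=23/38 d=-59/456
  seg 2: a=-1 b=-37/114 c=-13/76 d=13/684
S(3/2) = 447/608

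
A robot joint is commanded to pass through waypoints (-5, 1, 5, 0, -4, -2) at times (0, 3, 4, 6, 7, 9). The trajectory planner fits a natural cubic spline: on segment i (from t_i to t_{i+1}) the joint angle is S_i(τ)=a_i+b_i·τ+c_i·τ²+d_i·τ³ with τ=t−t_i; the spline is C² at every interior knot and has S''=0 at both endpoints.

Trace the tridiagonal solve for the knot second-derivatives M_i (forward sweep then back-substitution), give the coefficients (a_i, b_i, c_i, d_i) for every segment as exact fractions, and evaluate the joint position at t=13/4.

  seg 0: a=-5 b=2383/2906 c=0 d=381/2906
  seg 1: a=1 b=6335/1453 c=3429/2906 d=-4475/2906
  seg 2: a=5 b=6103/2906 c=-4998/1453 d=828/1453
  seg 3: a=0 b=-14009/2906 c=-30/1453 d=2445/2906
  seg 4: a=-4 b=-3397/1453 c=7275/2906 d=-2425/5812
S(13/4) = 397945/185984

Δ: Δ0=2, Δ1=4, Δ2=-5/2, Δ3=-4, Δ4=1
row 1: diag=8, rhs=12; c'=1/8, d'=3/2
row 2: denom=6−1·1/8=47/8; d'=(-39−1·3/2)/(47/8)=-324/47
row 3: denom=6−2·16/47=250/47; d'=(-9−2·-324/47)/(250/47)=9/10
row 4: denom=6−1·47/250=1453/250; d'=(30−1·9/10)/(1453/250)=7275/1453
back: M4=7275/1453
back: M3=9/10−47/250·7275/1453=-60/1453
back: M2=-324/47−16/47·-60/1453=-9996/1453
back: M1=3/2−1/8·-9996/1453=3429/1453
M: M0=0, M1=3429/1453, M2=-9996/1453, M3=-60/1453, M4=7275/1453, M5=0
seg 0: a=-5, c=M0/2=0, d=(M1−M0)/(6·3)=381/2906, b=Δ0−h0·(2M0+M1)/6=2383/2906
seg 1: a=1, c=M1/2=3429/2906, d=(M2−M1)/(6·1)=-4475/2906, b=Δ1−h1·(2M1+M2)/6=6335/1453
seg 2: a=5, c=M2/2=-4998/1453, d=(M3−M2)/(6·2)=828/1453, b=Δ2−h2·(2M2+M3)/6=6103/2906
seg 3: a=0, c=M3/2=-30/1453, d=(M4−M3)/(6·1)=2445/2906, b=Δ3−h3·(2M3+M4)/6=-14009/2906
seg 4: a=-4, c=M4/2=7275/2906, d=(M5−M4)/(6·2)=-2425/5812, b=Δ4−h4·(2M4+M5)/6=-3397/1453
t_q=13/4 → seg 1, τ=1/4; S=1+6335/1453·τ+3429/2906·τ²+-4475/2906·τ³=397945/185984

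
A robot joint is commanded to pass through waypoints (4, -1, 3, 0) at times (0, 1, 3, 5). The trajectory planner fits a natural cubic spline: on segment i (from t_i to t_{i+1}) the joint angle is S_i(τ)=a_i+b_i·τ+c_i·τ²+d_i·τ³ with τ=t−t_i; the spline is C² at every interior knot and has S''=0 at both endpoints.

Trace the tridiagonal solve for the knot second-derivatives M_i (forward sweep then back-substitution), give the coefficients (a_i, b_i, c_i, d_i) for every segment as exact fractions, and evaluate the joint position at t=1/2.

Δ: Δ0=-5, Δ1=2, Δ2=-3/2
row 1: diag=6, rhs=42; c'=1/3, d'=7
row 2: denom=8−2·1/3=22/3; d'=(-21−2·7)/(22/3)=-105/22
back: M2=-105/22
back: M1=7−1/3·-105/22=189/22
M: M0=0, M1=189/22, M2=-105/22, M3=0
seg 0: a=4, c=M0/2=0, d=(M1−M0)/(6·1)=63/44, b=Δ0−h0·(2M0+M1)/6=-283/44
seg 1: a=-1, c=M1/2=189/44, d=(M2−M1)/(6·2)=-49/44, b=Δ1−h1·(2M1+M2)/6=-47/22
seg 2: a=3, c=M2/2=-105/44, d=(M3−M2)/(6·2)=35/88, b=Δ2−h2·(2M2+M3)/6=37/22
t_q=1/2 → seg 0, τ=1/2; S=4+-283/44·τ+0·τ²+63/44·τ³=339/352

  seg 0: a=4 b=-283/44 c=0 d=63/44
  seg 1: a=-1 b=-47/22 c=189/44 d=-49/44
  seg 2: a=3 b=37/22 c=-105/44 d=35/88
S(1/2) = 339/352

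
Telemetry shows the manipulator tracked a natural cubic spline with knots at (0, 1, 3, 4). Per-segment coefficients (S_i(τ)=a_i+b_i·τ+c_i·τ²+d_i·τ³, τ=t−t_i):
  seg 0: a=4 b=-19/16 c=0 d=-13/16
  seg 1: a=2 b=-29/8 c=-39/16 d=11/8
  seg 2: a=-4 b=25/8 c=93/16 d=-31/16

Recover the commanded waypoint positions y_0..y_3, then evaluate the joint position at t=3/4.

y_0=4 y_1=2 y_2=-4 y_3=3
S(3/4) = 2833/1024

y_0 = S_0(0) = a_0 = 4
y_1 = S_1(0) = a_1 = 2
y_2 = S_2(0) = a_2 = -4
y_3 = S_2(1) = 3
t_q=3/4 is in segment 0 (τ=3/4); S_0(τ)=2833/1024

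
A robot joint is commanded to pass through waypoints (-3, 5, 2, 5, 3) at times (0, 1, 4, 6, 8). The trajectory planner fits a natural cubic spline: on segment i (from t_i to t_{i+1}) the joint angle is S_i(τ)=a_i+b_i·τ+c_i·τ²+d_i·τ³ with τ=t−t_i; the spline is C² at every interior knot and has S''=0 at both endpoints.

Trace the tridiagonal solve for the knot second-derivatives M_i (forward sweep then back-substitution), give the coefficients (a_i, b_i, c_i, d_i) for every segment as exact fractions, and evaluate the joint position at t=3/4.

Δ: Δ0=8, Δ1=-1, Δ2=3/2, Δ3=-1
row 1: diag=8, rhs=-54; c'=3/8, d'=-27/4
row 2: denom=10−3·3/8=71/8; d'=(15−3·-27/4)/(71/8)=282/71
row 3: denom=8−2·16/71=536/71; d'=(-15−2·282/71)/(536/71)=-1629/536
back: M3=-1629/536
back: M2=282/71−16/71·-1629/536=312/67
back: M1=-27/4−3/8·312/67=-2277/268
M: M0=0, M1=-2277/268, M2=312/67, M3=-1629/536, M4=0
seg 0: a=-3, c=M0/2=0, d=(M1−M0)/(6·1)=-759/536, b=Δ0−h0·(2M0+M1)/6=5047/536
seg 1: a=5, c=M1/2=-2277/536, d=(M2−M1)/(6·3)=1175/1608, b=Δ1−h1·(2M1+M2)/6=1385/268
seg 2: a=2, c=M2/2=156/67, d=(M3−M2)/(6·2)=-1375/2144, b=Δ2−h2·(2M2+M3)/6=-317/536
seg 3: a=5, c=M3/2=-1629/1072, d=(M4−M3)/(6·2)=543/2144, b=Δ3−h3·(2M3+M4)/6=275/268
t_q=3/4 → seg 0, τ=3/4; S=-3+5047/536·τ+0·τ²+-759/536·τ³=118851/34304

  seg 0: a=-3 b=5047/536 c=0 d=-759/536
  seg 1: a=5 b=1385/268 c=-2277/536 d=1175/1608
  seg 2: a=2 b=-317/536 c=156/67 d=-1375/2144
  seg 3: a=5 b=275/268 c=-1629/1072 d=543/2144
S(3/4) = 118851/34304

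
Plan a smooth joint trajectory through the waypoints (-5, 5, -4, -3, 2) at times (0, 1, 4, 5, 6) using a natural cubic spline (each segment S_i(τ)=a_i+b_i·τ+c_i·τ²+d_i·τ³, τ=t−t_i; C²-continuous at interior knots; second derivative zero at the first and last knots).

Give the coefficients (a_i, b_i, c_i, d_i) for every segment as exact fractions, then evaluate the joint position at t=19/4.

  seg 0: a=-5 b=2559/212 c=0 d=-439/212
  seg 1: a=5 b=621/106 c=-1317/212 d=691/636
  seg 2: a=-4 b=-441/212 c=189/53 d=-103/212
  seg 3: a=-3 b=381/106 c=447/212 d=-149/212
S(19/4) = -51005/13568

Δ: Δ0=10, Δ1=-3, Δ2=1, Δ3=5
row 1: diag=8, rhs=-78; c'=3/8, d'=-39/4
row 2: denom=8−3·3/8=55/8; d'=(24−3·-39/4)/(55/8)=426/55
row 3: denom=4−1·8/55=212/55; d'=(24−1·426/55)/(212/55)=447/106
back: M3=447/106
back: M2=426/55−8/55·447/106=378/53
back: M1=-39/4−3/8·378/53=-1317/106
M: M0=0, M1=-1317/106, M2=378/53, M3=447/106, M4=0
seg 0: a=-5, c=M0/2=0, d=(M1−M0)/(6·1)=-439/212, b=Δ0−h0·(2M0+M1)/6=2559/212
seg 1: a=5, c=M1/2=-1317/212, d=(M2−M1)/(6·3)=691/636, b=Δ1−h1·(2M1+M2)/6=621/106
seg 2: a=-4, c=M2/2=189/53, d=(M3−M2)/(6·1)=-103/212, b=Δ2−h2·(2M2+M3)/6=-441/212
seg 3: a=-3, c=M3/2=447/212, d=(M4−M3)/(6·1)=-149/212, b=Δ3−h3·(2M3+M4)/6=381/106
t_q=19/4 → seg 2, τ=3/4; S=-4+-441/212·τ+189/53·τ²+-103/212·τ³=-51005/13568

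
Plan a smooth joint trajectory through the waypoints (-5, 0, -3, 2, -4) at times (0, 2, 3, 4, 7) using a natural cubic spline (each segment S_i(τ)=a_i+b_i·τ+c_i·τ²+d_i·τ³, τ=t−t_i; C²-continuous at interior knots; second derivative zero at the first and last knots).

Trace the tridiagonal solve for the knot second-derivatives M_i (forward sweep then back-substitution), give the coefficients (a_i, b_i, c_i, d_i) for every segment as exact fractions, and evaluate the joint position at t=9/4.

  seg 0: a=-5 b=464/89 c=0 d=-483/712
  seg 1: a=0 b=-521/178 c=-1449/356 d=1423/356
  seg 2: a=-3 b=329/356 c=705/89 d=-1369/356
  seg 3: a=2 b=931/178 c=-1287/356 d=143/356
S(9/4) = -21045/22784

Δ: Δ0=5/2, Δ1=-3, Δ2=5, Δ3=-2
row 1: diag=6, rhs=-33; c'=1/6, d'=-11/2
row 2: denom=4−1·1/6=23/6; d'=(48−1·-11/2)/(23/6)=321/23
row 3: denom=8−1·6/23=178/23; d'=(-42−1·321/23)/(178/23)=-1287/178
back: M3=-1287/178
back: M2=321/23−6/23·-1287/178=1410/89
back: M1=-11/2−1/6·1410/89=-1449/178
M: M0=0, M1=-1449/178, M2=1410/89, M3=-1287/178, M4=0
seg 0: a=-5, c=M0/2=0, d=(M1−M0)/(6·2)=-483/712, b=Δ0−h0·(2M0+M1)/6=464/89
seg 1: a=0, c=M1/2=-1449/356, d=(M2−M1)/(6·1)=1423/356, b=Δ1−h1·(2M1+M2)/6=-521/178
seg 2: a=-3, c=M2/2=705/89, d=(M3−M2)/(6·1)=-1369/356, b=Δ2−h2·(2M2+M3)/6=329/356
seg 3: a=2, c=M3/2=-1287/356, d=(M4−M3)/(6·3)=143/356, b=Δ3−h3·(2M3+M4)/6=931/178
t_q=9/4 → seg 1, τ=1/4; S=0+-521/178·τ+-1449/356·τ²+1423/356·τ³=-21045/22784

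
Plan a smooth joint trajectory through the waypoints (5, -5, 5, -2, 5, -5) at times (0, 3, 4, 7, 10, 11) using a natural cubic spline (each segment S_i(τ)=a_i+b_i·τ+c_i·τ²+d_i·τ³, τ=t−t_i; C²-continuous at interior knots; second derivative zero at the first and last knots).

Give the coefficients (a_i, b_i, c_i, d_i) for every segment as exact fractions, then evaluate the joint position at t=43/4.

Δ: Δ0=-10/3, Δ1=10, Δ2=-7/3, Δ3=7/3, Δ4=-10
row 1: diag=8, rhs=80; c'=1/8, d'=10
row 2: denom=8−1·1/8=63/8; d'=(-74−1·10)/(63/8)=-32/3
row 3: denom=12−3·8/21=76/7; d'=(28−3·-32/3)/(76/7)=105/19
row 4: denom=8−3·21/76=545/76; d'=(-74−3·105/19)/(545/76)=-6884/545
back: M4=-6884/545
back: M3=105/19−21/76·-6884/545=4914/545
back: M2=-32/3−8/21·4914/545=-23056/1635
back: M1=10−1/8·-23056/1635=19232/1635
M: M0=0, M1=19232/1635, M2=-23056/1635, M3=4914/545, M4=-6884/545, M5=0
seg 0: a=5, c=M0/2=0, d=(M1−M0)/(6·3)=9616/14715, b=Δ0−h0·(2M0+M1)/6=-5022/545
seg 1: a=-5, c=M1/2=9616/1635, d=(M2−M1)/(6·1)=-7048/1635, b=Δ1−h1·(2M1+M2)/6=4594/545
seg 2: a=5, c=M2/2=-11528/1635, d=(M3−M2)/(6·3)=18899/14715, b=Δ2−h2·(2M2+M3)/6=2374/327
seg 3: a=-2, c=M3/2=2457/545, d=(M4−M3)/(6·3)=-5899/4905, b=Δ3−h3·(2M3+M4)/6=-601/1635
seg 4: a=5, c=M4/2=-3442/545, d=(M5−M4)/(6·1)=3442/1635, b=Δ4−h4·(2M4+M5)/6=-9466/1635
t_q=43/4 → seg 4, τ=3/4; S=5+-9466/1635·τ+-3442/545·τ²+3442/1635·τ³=-6999/3488

  seg 0: a=5 b=-5022/545 c=0 d=9616/14715
  seg 1: a=-5 b=4594/545 c=9616/1635 d=-7048/1635
  seg 2: a=5 b=2374/327 c=-11528/1635 d=18899/14715
  seg 3: a=-2 b=-601/1635 c=2457/545 d=-5899/4905
  seg 4: a=5 b=-9466/1635 c=-3442/545 d=3442/1635
S(43/4) = -6999/3488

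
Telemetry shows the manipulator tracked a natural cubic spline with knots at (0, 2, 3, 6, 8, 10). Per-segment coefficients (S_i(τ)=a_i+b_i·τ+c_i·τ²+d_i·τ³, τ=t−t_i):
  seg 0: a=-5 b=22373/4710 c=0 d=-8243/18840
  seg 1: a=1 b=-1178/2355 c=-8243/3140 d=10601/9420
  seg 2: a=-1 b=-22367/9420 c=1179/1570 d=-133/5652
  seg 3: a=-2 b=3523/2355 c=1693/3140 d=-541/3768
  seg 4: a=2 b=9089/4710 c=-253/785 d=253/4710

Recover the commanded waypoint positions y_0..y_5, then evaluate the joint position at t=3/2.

y_0=-5 y_1=1 y_2=-1 y_3=-2 y_4=2 y_5=5
S(3/2) = 32581/50240

y_0 = S_0(0) = a_0 = -5
y_1 = S_1(0) = a_1 = 1
y_2 = S_2(0) = a_2 = -1
y_3 = S_3(0) = a_3 = -2
y_4 = S_4(0) = a_4 = 2
y_5 = S_4(2) = 5
t_q=3/2 is in segment 0 (τ=3/2); S_0(τ)=32581/50240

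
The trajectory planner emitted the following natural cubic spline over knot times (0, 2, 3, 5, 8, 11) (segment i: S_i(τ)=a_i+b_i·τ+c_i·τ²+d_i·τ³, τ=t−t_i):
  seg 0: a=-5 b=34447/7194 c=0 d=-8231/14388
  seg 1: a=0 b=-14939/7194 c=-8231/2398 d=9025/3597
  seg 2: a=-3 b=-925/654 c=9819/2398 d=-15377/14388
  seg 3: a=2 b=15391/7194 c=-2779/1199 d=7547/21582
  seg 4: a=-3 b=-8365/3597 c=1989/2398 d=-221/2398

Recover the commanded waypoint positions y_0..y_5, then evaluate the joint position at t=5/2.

y_0=-5 y_1=0 y_2=-3 y_3=2 y_4=-3 y_5=-5
S(5/2) = -7591/4796

y_0 = S_0(0) = a_0 = -5
y_1 = S_1(0) = a_1 = 0
y_2 = S_2(0) = a_2 = -3
y_3 = S_3(0) = a_3 = 2
y_4 = S_4(0) = a_4 = -3
y_5 = S_4(3) = -5
t_q=5/2 is in segment 1 (τ=1/2); S_1(τ)=-7591/4796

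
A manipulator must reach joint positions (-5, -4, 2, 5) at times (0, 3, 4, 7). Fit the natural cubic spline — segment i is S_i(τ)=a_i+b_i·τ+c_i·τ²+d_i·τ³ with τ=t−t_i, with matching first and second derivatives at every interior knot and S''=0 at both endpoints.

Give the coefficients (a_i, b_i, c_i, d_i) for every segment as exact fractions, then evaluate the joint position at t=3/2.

Δ: Δ0=1/3, Δ1=6, Δ2=1
row 1: diag=8, rhs=34; c'=1/8, d'=17/4
row 2: denom=8−1·1/8=63/8; d'=(-30−1·17/4)/(63/8)=-274/63
back: M2=-274/63
back: M1=17/4−1/8·-274/63=302/63
M: M0=0, M1=302/63, M2=-274/63, M3=0
seg 0: a=-5, c=M0/2=0, d=(M1−M0)/(6·3)=151/567, b=Δ0−h0·(2M0+M1)/6=-130/63
seg 1: a=-4, c=M1/2=151/63, d=(M2−M1)/(6·1)=-32/21, b=Δ1−h1·(2M1+M2)/6=323/63
seg 2: a=2, c=M2/2=-137/63, d=(M3−M2)/(6·3)=137/567, b=Δ2−h2·(2M2+M3)/6=337/63
t_q=3/2 → seg 0, τ=3/2; S=-5+-130/63·τ+0·τ²+151/567·τ³=-403/56

  seg 0: a=-5 b=-130/63 c=0 d=151/567
  seg 1: a=-4 b=323/63 c=151/63 d=-32/21
  seg 2: a=2 b=337/63 c=-137/63 d=137/567
S(3/2) = -403/56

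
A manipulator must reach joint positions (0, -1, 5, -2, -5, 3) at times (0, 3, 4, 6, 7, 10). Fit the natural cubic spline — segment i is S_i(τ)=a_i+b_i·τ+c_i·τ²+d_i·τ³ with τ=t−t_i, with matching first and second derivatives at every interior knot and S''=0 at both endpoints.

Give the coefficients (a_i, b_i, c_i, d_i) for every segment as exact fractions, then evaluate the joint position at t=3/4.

Δ: Δ0=-1/3, Δ1=6, Δ2=-7/2, Δ3=-3, Δ4=8/3
row 1: diag=8, rhs=38; c'=1/8, d'=19/4
row 2: denom=6−1·1/8=47/8; d'=(-57−1·19/4)/(47/8)=-494/47
row 3: denom=6−2·16/47=250/47; d'=(3−2·-494/47)/(250/47)=1129/250
row 4: denom=8−1·47/250=1953/250; d'=(34−1·1129/250)/(1953/250)=117/31
back: M4=117/31
back: M3=1129/250−47/250·117/31=118/31
back: M2=-494/47−16/47·118/31=-366/31
back: M1=19/4−1/8·-366/31=193/31
M: M0=0, M1=193/31, M2=-366/31, M3=118/31, M4=117/31, M5=0
seg 0: a=0, c=M0/2=0, d=(M1−M0)/(6·3)=193/558, b=Δ0−h0·(2M0+M1)/6=-641/186
seg 1: a=-1, c=M1/2=193/62, d=(M2−M1)/(6·1)=-559/186, b=Δ1−h1·(2M1+M2)/6=548/93
seg 2: a=5, c=M2/2=-183/31, d=(M3−M2)/(6·2)=121/93, b=Δ2−h2·(2M2+M3)/6=577/186
seg 3: a=-2, c=M3/2=59/31, d=(M4−M3)/(6·1)=-1/186, b=Δ3−h3·(2M3+M4)/6=-911/186
seg 4: a=-5, c=M4/2=117/62, d=(M5−M4)/(6·3)=-13/62, b=Δ4−h4·(2M4+M5)/6=-103/93
t_q=3/4 → seg 0, τ=3/4; S=0+-641/186·τ+0·τ²+193/558·τ³=-9677/3968

  seg 0: a=0 b=-641/186 c=0 d=193/558
  seg 1: a=-1 b=548/93 c=193/62 d=-559/186
  seg 2: a=5 b=577/186 c=-183/31 d=121/93
  seg 3: a=-2 b=-911/186 c=59/31 d=-1/186
  seg 4: a=-5 b=-103/93 c=117/62 d=-13/62
S(3/4) = -9677/3968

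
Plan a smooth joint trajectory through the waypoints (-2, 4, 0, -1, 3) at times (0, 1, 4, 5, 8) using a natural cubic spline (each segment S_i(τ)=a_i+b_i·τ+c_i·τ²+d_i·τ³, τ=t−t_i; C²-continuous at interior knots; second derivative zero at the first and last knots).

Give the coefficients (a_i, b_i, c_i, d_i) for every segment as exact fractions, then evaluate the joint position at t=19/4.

  seg 0: a=-2 b=3055/432 c=0 d=-463/432
  seg 1: a=4 b=833/216 c=-463/144 d=1925/3888
  seg 2: a=0 b=-893/432 c=67/54 d=-25/144
  seg 3: a=-1 b=-23/216 c=311/432 d=-311/3888
S(19/4) = -8531/9216

Δ: Δ0=6, Δ1=-4/3, Δ2=-1, Δ3=4/3
row 1: diag=8, rhs=-44; c'=3/8, d'=-11/2
row 2: denom=8−3·3/8=55/8; d'=(2−3·-11/2)/(55/8)=148/55
row 3: denom=8−1·8/55=432/55; d'=(14−1·148/55)/(432/55)=311/216
back: M3=311/216
back: M2=148/55−8/55·311/216=67/27
back: M1=-11/2−3/8·67/27=-463/72
M: M0=0, M1=-463/72, M2=67/27, M3=311/216, M4=0
seg 0: a=-2, c=M0/2=0, d=(M1−M0)/(6·1)=-463/432, b=Δ0−h0·(2M0+M1)/6=3055/432
seg 1: a=4, c=M1/2=-463/144, d=(M2−M1)/(6·3)=1925/3888, b=Δ1−h1·(2M1+M2)/6=833/216
seg 2: a=0, c=M2/2=67/54, d=(M3−M2)/(6·1)=-25/144, b=Δ2−h2·(2M2+M3)/6=-893/432
seg 3: a=-1, c=M3/2=311/432, d=(M4−M3)/(6·3)=-311/3888, b=Δ3−h3·(2M3+M4)/6=-23/216
t_q=19/4 → seg 2, τ=3/4; S=0+-893/432·τ+67/54·τ²+-25/144·τ³=-8531/9216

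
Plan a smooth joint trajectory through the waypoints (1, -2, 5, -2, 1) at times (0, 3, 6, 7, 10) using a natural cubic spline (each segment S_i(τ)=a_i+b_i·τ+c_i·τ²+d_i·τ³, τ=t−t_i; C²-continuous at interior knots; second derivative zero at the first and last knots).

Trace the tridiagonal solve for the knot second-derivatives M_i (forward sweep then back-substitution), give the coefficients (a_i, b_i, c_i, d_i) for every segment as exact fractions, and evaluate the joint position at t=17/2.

Δ: Δ0=-1, Δ1=7/3, Δ2=-7, Δ3=1
row 1: diag=12, rhs=20; c'=1/4, d'=5/3
row 2: denom=8−3·1/4=29/4; d'=(-56−3·5/3)/(29/4)=-244/29
row 3: denom=8−1·4/29=228/29; d'=(48−1·-244/29)/(228/29)=409/57
back: M3=409/57
back: M2=-244/29−4/29·409/57=-536/57
back: M1=5/3−1/4·-536/57=229/57
M: M0=0, M1=229/57, M2=-536/57, M3=409/57, M4=0
seg 0: a=1, c=M0/2=0, d=(M1−M0)/(6·3)=229/1026, b=Δ0−h0·(2M0+M1)/6=-343/114
seg 1: a=-2, c=M1/2=229/114, d=(M2−M1)/(6·3)=-85/114, b=Δ1−h1·(2M1+M2)/6=172/57
seg 2: a=5, c=M2/2=-268/57, d=(M3−M2)/(6·1)=105/38, b=Δ2−h2·(2M2+M3)/6=-577/114
seg 3: a=-2, c=M3/2=409/114, d=(M4−M3)/(6·3)=-409/1026, b=Δ3−h3·(2M3+M4)/6=-352/57
t_q=17/2 → seg 3, τ=3/2; S=-2+-352/57·τ+409/114·τ²+-409/1026·τ³=-1379/304

  seg 0: a=1 b=-343/114 c=0 d=229/1026
  seg 1: a=-2 b=172/57 c=229/114 d=-85/114
  seg 2: a=5 b=-577/114 c=-268/57 d=105/38
  seg 3: a=-2 b=-352/57 c=409/114 d=-409/1026
S(17/2) = -1379/304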